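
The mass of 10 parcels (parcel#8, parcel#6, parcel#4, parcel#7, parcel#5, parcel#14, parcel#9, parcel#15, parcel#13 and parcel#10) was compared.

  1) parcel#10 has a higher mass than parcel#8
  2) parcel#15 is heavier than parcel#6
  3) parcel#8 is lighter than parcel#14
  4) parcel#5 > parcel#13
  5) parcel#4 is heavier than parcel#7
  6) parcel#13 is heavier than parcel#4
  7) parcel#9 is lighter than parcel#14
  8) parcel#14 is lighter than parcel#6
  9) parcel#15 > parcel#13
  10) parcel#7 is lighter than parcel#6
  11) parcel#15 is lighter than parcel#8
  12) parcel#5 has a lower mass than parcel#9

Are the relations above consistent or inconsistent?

inconsistent

We have parcel#8 < parcel#14 stated directly, yet also parcel#14 < parcel#6 < parcel#15 < parcel#8 by chaining the others — so parcel#14 < parcel#8. Contradiction.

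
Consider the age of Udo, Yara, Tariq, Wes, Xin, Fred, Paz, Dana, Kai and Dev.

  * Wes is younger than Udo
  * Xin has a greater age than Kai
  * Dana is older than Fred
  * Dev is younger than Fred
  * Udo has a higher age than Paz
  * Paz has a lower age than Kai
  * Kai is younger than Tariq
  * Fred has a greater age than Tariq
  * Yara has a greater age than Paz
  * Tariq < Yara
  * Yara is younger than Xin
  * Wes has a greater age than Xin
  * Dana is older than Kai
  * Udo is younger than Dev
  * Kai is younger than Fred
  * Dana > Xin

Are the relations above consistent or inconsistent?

consistent

Every relation is compatible with Paz < Kai < Tariq < Yara < Xin < Wes < Udo < Dev < Fred < Dana; the set is consistent.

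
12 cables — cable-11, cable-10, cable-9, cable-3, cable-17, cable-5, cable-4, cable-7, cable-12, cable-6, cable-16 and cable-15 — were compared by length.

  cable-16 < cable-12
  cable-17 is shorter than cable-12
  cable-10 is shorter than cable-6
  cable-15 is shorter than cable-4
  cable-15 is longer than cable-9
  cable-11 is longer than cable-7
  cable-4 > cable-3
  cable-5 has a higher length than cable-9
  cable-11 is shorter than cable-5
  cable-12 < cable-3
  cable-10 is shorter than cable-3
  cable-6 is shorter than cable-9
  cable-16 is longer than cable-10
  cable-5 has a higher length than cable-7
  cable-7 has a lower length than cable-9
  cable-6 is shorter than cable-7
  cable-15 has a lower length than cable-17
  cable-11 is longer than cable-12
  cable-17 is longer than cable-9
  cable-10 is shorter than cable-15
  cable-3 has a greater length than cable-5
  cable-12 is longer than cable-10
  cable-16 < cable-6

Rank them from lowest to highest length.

The consecutive links are each given: cable-10 < cable-16; cable-16 < cable-6; cable-6 < cable-7; cable-7 < cable-9; cable-9 < cable-15; cable-15 < cable-17; cable-17 < cable-12; cable-12 < cable-11; cable-11 < cable-5; cable-5 < cable-3; cable-3 < cable-4.

cable-10 < cable-16 < cable-6 < cable-7 < cable-9 < cable-15 < cable-17 < cable-12 < cable-11 < cable-5 < cable-3 < cable-4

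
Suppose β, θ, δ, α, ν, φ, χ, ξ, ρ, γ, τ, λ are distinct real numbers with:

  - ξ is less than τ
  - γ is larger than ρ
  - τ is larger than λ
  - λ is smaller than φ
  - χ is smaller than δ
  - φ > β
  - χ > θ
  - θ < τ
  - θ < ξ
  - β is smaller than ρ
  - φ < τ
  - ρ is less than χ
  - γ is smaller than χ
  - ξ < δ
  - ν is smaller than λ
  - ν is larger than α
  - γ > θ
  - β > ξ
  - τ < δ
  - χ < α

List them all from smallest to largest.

Nothing is placed below θ, so it is least; from there θ < ξ; ξ < β; β < ρ; ρ < γ; γ < χ; χ < α; α < ν; ν < λ; λ < φ; φ < τ; τ < δ, each given directly.

θ < ξ < β < ρ < γ < χ < α < ν < λ < φ < τ < δ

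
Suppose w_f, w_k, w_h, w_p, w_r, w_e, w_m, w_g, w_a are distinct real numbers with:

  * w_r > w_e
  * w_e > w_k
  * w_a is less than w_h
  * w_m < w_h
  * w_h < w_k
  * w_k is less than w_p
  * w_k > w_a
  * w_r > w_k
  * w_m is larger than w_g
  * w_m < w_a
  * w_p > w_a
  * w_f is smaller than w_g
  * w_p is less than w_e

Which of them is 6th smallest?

w_k

The consecutive relations fix a unique order: w_f < w_g < w_m < w_a < w_h < w_k < w_p < w_e < w_r.
The 6th smallest is w_k.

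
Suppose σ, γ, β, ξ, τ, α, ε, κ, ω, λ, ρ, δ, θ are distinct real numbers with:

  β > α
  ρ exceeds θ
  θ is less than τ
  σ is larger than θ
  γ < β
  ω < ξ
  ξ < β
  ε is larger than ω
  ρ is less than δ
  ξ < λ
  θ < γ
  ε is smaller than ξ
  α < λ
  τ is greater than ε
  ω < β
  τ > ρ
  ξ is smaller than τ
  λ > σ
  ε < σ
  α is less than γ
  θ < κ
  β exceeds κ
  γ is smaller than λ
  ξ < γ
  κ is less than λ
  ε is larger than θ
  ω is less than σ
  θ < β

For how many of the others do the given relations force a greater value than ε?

6

The elements the relations force above ε are ξ, γ, σ, β, τ, λ — no chain reaches any other.
That is 6.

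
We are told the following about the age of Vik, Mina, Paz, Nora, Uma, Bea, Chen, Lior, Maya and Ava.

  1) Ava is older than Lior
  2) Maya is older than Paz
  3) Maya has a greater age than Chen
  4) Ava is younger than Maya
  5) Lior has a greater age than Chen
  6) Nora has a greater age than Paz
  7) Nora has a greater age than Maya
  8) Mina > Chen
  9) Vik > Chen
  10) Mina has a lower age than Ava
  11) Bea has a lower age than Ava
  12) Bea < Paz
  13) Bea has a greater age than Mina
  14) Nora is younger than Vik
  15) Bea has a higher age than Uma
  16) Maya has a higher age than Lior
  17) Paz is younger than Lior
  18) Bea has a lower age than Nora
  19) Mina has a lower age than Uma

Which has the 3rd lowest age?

Chaining the given pairs: Chen < Mina < Uma < Bea < Paz < Lior < Ava < Maya < Nora < Vik.
The 3rd smallest is Uma.

Uma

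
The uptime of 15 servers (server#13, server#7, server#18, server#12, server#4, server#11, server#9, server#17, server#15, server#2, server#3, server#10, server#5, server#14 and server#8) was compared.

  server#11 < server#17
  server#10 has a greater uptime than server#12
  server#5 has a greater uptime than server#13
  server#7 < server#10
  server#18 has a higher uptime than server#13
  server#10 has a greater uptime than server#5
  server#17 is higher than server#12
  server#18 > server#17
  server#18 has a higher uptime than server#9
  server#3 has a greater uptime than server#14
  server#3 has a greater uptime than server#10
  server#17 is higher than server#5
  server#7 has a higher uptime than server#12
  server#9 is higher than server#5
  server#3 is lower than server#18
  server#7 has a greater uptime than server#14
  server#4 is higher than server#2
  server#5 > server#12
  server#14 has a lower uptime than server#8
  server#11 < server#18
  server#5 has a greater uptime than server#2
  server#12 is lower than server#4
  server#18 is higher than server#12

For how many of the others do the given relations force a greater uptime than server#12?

8

Directly above server#12: server#5, server#7, server#17, server#4, server#10, server#18.
One step further: server#3, server#9 (8 so far).
No other element is forced above server#12 by the given relations, so the count is 8.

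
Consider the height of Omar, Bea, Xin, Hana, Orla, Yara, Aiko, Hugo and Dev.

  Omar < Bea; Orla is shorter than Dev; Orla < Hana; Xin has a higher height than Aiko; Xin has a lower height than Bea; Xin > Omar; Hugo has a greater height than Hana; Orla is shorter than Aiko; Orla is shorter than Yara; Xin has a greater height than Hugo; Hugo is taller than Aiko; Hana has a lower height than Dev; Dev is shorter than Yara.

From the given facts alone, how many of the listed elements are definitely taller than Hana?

5

The elements the relations force above Hana are Hugo, Xin, Dev, Yara, Bea — no chain reaches any other.
That is 5.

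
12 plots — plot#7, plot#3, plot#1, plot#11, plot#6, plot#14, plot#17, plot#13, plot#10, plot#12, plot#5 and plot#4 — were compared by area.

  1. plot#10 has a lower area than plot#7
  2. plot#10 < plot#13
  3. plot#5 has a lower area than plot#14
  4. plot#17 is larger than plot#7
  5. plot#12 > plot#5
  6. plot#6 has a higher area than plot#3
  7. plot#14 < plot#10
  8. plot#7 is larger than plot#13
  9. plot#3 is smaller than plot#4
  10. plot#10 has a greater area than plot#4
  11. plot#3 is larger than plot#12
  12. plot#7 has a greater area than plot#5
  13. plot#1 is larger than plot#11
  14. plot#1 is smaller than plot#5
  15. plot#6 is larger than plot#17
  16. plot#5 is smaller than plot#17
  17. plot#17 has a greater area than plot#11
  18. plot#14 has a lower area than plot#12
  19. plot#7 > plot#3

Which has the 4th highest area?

plot#13

The consecutive relations fix a unique order: plot#11 < plot#1 < plot#5 < plot#14 < plot#12 < plot#3 < plot#4 < plot#10 < plot#13 < plot#7 < plot#17 < plot#6.
Counting 4 from the largest end gives plot#13.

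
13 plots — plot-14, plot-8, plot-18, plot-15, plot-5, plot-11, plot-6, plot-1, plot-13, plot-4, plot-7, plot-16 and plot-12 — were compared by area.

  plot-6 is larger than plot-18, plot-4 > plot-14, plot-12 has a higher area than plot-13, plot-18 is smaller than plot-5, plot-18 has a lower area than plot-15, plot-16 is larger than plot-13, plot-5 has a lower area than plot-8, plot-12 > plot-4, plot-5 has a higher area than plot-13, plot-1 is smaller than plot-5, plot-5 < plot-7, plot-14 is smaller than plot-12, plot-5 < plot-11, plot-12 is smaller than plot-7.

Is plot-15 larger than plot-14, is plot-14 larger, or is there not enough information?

undetermined

Following every chain through plot-14: above plot-14 we get plot-4, plot-12, plot-7.
plot-15 is not reached, and no chain runs the other way from plot-15 to plot-14.
So the given relations leave the order of plot-14 and plot-15 undetermined.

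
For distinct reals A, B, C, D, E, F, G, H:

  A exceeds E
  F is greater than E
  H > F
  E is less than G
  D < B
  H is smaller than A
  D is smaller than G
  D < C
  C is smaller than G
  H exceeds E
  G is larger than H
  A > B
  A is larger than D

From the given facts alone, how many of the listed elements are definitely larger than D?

4

From D the given relations immediately reach B, A, C, G.
No other element is forced above D by the given relations, so the count is 4.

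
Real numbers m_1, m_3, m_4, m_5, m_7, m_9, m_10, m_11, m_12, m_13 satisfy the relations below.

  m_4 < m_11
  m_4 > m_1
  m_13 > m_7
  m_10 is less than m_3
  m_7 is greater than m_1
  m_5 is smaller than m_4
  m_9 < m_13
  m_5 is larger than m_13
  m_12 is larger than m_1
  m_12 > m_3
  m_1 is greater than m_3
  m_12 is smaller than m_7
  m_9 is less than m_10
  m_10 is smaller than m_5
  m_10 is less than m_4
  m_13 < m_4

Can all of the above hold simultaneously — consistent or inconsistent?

consistent

Every relation is compatible with m_9 < m_10 < m_3 < m_1 < m_12 < m_7 < m_13 < m_5 < m_4 < m_11; the set is consistent.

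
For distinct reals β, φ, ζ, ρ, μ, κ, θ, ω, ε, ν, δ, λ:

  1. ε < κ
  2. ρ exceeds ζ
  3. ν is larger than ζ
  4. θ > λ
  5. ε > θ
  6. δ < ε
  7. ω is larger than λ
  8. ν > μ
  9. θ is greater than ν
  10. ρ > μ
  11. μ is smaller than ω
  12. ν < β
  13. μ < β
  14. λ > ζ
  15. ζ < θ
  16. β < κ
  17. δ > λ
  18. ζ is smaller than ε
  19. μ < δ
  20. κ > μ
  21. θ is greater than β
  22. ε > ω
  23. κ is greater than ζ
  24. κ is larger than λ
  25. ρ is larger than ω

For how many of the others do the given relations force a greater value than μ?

8

The elements the relations force above μ are ν, β, δ, θ, ω, ρ, ε, κ — no chain reaches any other.
That is 8.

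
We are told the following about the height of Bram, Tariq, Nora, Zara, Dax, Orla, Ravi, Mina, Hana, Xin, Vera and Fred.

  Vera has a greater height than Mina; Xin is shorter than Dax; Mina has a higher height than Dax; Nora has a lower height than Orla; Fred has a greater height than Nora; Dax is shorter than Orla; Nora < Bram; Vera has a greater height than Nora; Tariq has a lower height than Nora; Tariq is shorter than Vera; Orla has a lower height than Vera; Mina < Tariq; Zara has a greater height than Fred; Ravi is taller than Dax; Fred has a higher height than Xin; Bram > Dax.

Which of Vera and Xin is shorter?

Following the relations from Xin: Xin < Dax < Mina < Tariq < Nora < Orla < Vera.
So Xin < Vera; Xin is the shorter of the two.

Xin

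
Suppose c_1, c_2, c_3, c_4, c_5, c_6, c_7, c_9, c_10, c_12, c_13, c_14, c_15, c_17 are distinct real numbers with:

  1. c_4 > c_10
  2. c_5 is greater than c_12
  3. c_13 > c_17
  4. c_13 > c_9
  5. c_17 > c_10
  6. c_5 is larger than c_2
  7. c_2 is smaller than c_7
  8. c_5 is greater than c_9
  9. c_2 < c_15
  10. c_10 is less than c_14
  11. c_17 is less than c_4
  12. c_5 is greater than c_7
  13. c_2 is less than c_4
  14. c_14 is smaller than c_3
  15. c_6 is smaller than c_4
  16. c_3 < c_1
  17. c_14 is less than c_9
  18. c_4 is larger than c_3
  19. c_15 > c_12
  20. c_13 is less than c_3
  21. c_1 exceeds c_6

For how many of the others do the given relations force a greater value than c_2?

From c_2 the given relations immediately reach c_7, c_5, c_4, c_15.
No other element is forced above c_2 by the given relations, so the count is 4.

4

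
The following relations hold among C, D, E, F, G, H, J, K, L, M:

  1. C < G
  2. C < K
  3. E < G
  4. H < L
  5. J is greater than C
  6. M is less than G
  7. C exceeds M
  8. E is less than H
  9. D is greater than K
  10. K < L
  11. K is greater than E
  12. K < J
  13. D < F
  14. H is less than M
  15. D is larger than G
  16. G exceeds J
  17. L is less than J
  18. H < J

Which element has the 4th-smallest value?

The consecutive relations fix a unique order: E < H < M < C < K < L < J < G < D < F.
The 4th smallest is C.

C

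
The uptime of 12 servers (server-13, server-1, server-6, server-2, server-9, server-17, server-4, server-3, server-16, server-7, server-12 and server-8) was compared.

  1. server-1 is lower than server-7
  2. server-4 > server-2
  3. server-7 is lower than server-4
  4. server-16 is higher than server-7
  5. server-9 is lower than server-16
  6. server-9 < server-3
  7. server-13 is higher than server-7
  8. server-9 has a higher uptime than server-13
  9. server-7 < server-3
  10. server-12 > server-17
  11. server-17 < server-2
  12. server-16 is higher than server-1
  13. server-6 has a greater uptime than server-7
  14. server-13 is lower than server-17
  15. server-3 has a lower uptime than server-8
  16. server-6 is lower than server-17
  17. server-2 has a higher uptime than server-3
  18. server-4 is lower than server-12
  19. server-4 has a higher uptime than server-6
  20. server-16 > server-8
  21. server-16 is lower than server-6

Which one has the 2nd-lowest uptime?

server-7

Chaining the given pairs: server-1 < server-7 < server-13 < server-9 < server-3 < server-8 < server-16 < server-6 < server-17 < server-2 < server-4 < server-12.
The 2nd smallest is server-7.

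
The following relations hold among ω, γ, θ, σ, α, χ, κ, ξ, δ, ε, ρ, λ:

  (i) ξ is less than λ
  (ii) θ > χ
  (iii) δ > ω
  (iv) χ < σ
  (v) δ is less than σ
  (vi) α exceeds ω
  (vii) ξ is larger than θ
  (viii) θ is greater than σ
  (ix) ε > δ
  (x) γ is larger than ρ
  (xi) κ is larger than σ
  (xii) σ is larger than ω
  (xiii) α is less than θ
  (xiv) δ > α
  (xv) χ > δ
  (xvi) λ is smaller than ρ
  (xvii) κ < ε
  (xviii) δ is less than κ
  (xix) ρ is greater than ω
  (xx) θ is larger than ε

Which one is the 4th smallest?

χ

Piecing the relations together gives one ordering: ω < α < δ < χ < σ < κ < ε < θ < ξ < λ < ρ < γ.
The 4th smallest is χ.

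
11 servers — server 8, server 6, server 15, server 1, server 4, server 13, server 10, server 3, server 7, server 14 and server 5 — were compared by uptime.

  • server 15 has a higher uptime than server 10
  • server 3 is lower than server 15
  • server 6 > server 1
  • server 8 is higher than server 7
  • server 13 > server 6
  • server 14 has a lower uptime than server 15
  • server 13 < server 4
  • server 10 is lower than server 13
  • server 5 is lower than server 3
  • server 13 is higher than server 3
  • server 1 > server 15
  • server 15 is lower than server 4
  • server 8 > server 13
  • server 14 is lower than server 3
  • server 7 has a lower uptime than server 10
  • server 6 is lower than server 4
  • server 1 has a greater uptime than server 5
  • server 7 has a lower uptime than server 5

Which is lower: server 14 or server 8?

server 14

server 14 < server 3 and server 3 < server 15 give server 14 < server 15.
Then server 15 < server 1 extends the chain to server 1.
Then server 1 < server 6 extends the chain to server 6.
With server 6 < server 13: server 14 < server 3 < server 15 < server 1 < server 6 < server 13.
Then server 13 < server 8 extends the chain to server 8.
So server 14 < server 8; server 14 is the lower of the two.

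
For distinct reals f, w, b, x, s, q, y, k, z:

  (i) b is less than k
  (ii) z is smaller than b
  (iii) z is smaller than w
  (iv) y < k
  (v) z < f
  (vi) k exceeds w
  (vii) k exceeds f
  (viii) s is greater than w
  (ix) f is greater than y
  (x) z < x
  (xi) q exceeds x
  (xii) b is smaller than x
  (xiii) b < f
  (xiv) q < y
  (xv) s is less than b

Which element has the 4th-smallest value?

b

Piecing the relations together gives one ordering: z < w < s < b < x < q < y < f < k.
Counting 4 from the smallest end gives b.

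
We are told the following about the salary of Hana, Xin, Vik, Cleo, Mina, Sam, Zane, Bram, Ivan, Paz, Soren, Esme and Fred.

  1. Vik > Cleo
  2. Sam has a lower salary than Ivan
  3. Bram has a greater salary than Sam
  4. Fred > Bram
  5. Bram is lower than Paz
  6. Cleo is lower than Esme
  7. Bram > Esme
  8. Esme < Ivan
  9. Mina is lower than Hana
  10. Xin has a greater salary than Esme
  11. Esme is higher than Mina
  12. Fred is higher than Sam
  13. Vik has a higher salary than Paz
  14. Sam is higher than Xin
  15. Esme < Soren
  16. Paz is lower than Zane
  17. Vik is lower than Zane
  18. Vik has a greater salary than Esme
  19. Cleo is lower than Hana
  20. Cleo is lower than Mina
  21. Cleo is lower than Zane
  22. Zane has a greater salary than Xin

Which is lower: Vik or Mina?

Mina < Esme and Esme < Xin give Mina < Xin.
Then Xin < Sam extends the chain to Sam.
With Sam < Bram: Mina < Esme < Xin < Sam < Bram.
Then Bram < Paz extends the chain to Paz.
With Paz < Vik: Mina < Esme < Xin < Sam < Bram < Paz < Vik.
So Mina < Vik; Mina is the lower of the two.

Mina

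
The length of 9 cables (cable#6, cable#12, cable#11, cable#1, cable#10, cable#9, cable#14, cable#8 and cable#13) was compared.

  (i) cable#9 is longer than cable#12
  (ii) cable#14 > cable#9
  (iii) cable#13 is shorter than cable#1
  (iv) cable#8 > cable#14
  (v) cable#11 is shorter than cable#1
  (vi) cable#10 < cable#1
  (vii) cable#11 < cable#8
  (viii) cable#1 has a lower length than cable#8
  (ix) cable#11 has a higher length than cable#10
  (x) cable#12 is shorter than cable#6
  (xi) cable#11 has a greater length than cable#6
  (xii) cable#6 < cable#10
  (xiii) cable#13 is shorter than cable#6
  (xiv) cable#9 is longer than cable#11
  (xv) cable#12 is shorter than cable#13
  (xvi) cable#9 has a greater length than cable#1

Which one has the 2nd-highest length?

The consecutive relations fix a unique order: cable#12 < cable#13 < cable#6 < cable#10 < cable#11 < cable#1 < cable#9 < cable#14 < cable#8.
Counting 2 from the largest end gives cable#14.

cable#14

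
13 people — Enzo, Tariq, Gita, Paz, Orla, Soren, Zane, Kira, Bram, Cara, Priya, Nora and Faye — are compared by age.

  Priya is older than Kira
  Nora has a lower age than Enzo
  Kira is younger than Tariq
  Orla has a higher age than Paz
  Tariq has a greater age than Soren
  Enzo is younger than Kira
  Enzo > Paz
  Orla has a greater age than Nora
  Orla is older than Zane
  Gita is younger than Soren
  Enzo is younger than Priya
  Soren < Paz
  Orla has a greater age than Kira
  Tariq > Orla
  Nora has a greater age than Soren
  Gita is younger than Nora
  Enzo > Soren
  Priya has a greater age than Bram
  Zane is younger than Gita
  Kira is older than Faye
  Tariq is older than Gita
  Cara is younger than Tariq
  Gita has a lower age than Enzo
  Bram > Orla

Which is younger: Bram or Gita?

Gita

Chaining the given relations: Gita < Soren < Paz < Enzo < Kira < Orla < Bram.
So Gita < Bram; Gita is the younger of the two.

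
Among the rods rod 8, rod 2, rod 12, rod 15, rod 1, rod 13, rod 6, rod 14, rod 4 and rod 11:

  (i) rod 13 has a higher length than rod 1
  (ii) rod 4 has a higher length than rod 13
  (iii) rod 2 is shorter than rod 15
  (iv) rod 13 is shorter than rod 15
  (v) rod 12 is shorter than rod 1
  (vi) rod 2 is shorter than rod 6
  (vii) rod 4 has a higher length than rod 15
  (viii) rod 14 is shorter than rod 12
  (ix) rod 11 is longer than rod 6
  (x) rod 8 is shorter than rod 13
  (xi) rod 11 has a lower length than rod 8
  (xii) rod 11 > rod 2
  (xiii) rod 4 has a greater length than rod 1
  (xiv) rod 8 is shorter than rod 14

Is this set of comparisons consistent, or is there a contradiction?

The single ordering rod 2 < rod 6 < rod 11 < rod 8 < rod 14 < rod 12 < rod 1 < rod 13 < rod 15 < rod 4 satisfies every listed relation, so no contradiction arises.

consistent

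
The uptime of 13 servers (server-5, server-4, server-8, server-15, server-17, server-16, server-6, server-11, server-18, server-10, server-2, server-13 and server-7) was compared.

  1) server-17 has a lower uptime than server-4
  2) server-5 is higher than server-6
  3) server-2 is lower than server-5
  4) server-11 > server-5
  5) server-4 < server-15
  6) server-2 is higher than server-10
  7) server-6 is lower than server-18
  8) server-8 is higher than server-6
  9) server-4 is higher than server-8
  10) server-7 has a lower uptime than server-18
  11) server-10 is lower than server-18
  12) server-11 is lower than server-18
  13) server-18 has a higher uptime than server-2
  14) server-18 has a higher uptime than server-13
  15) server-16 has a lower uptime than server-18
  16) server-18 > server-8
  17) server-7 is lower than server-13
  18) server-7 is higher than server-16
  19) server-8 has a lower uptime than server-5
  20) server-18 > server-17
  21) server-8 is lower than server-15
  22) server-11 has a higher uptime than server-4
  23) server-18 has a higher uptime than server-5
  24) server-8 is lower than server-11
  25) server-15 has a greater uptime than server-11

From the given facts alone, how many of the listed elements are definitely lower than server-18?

11

Directly below server-18: server-6, server-17, server-16, server-7, server-8, server-10, server-2, server-13, server-5, server-11.
One step further: server-4 (11 so far).
No other element is forced below server-18 by the given relations, so the count is 11.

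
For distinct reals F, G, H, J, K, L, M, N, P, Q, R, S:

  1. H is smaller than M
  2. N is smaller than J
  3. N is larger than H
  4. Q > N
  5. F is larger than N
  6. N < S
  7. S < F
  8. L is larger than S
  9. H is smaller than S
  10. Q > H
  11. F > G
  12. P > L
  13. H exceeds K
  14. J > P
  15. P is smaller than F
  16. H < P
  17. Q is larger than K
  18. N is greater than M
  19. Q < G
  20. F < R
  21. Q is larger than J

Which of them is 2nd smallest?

Piecing the relations together gives one ordering: K < H < M < N < S < L < P < J < Q < G < F < R.
Counting 2 from the smallest end gives H.

H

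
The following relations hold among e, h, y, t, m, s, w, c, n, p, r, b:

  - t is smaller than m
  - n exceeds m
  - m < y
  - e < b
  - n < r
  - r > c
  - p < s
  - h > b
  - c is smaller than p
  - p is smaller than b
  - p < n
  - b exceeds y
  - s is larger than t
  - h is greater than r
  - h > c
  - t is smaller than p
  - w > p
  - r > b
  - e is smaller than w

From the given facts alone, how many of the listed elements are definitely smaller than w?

4

From w the given relations immediately reach e, p.
From those, t, c — 4 in total.
Nothing else is reachable below w; 4 in all.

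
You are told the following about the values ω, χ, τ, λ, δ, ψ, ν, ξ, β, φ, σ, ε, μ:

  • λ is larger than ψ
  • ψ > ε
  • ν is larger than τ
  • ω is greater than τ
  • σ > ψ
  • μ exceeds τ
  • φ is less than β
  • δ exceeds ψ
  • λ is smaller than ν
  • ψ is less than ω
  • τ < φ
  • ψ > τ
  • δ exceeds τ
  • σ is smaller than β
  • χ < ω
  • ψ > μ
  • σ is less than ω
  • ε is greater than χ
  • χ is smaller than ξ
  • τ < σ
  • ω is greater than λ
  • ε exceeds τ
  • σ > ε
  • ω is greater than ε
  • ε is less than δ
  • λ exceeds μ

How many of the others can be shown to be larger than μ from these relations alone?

The elements the relations force above μ are ψ, λ, ν, σ, ω, δ, β — no chain reaches any other.
That is 7.

7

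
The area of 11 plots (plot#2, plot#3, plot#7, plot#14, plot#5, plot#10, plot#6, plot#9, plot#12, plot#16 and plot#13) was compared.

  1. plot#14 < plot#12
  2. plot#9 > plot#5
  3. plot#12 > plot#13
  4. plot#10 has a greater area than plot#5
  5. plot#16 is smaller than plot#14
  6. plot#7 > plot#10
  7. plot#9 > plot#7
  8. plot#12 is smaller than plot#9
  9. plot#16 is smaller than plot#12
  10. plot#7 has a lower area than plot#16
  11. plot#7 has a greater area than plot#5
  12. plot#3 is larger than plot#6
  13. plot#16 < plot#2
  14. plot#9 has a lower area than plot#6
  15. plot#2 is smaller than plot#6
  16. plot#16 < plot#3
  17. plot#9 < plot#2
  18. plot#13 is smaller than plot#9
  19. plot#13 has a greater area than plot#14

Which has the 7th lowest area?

The consecutive relations fix a unique order: plot#5 < plot#10 < plot#7 < plot#16 < plot#14 < plot#13 < plot#12 < plot#9 < plot#2 < plot#6 < plot#3.
Counting 7 from the smallest end gives plot#12.

plot#12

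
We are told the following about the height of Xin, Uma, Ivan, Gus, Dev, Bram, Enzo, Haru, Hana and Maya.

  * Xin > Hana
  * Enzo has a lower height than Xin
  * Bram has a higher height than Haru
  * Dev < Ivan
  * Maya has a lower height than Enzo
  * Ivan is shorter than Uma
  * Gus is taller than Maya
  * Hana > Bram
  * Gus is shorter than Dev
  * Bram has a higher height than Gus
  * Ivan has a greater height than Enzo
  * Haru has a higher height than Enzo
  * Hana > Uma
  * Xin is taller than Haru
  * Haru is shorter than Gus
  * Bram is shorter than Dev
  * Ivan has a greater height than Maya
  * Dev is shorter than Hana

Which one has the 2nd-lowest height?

The consecutive relations fix a unique order: Maya < Enzo < Haru < Gus < Bram < Dev < Ivan < Uma < Hana < Xin.
The 2nd smallest is Enzo.

Enzo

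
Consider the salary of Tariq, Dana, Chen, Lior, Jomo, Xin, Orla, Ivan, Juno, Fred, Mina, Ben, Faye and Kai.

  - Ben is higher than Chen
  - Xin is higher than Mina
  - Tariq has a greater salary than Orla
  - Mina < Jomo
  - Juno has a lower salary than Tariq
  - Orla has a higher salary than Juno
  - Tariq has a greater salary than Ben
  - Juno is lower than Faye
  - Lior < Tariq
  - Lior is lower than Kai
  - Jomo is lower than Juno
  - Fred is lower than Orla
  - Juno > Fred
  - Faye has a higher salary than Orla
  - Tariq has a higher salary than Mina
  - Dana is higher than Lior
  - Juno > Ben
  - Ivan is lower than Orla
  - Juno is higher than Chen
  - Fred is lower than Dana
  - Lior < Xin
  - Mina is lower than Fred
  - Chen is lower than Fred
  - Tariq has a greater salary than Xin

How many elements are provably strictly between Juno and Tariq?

1

The relations place Juno below Tariq. An element lies strictly between them when it is forced above Juno and also forced below Tariq.
Above Juno: {Orla, Faye}. Below Tariq: {Lior, Mina, Chen, Jomo, Fred, Ben, Ivan, Xin, Orla}.
Intersection: {Orla} — 1.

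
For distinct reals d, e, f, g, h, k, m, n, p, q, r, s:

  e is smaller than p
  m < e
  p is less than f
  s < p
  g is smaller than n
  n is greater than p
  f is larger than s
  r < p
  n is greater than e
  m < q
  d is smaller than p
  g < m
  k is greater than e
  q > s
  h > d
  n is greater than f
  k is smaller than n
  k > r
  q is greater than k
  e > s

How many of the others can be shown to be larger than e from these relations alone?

From e the given relations immediately reach k, p, n.
From those, f, q — 5 in total.
Nothing else is reachable above e; 5 in all.

5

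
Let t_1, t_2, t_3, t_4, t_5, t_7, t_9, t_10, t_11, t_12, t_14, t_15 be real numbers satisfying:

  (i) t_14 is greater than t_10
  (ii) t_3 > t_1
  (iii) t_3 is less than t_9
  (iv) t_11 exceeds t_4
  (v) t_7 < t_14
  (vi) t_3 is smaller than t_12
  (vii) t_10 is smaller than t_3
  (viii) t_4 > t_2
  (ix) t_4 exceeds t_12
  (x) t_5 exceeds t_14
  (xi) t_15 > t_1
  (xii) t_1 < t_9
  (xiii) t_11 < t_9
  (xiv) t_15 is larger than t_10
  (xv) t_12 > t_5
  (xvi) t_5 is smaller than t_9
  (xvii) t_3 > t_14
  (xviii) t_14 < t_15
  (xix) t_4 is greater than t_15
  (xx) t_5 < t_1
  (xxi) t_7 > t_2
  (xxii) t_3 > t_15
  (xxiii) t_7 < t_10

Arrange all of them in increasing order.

t_2 < t_7 < t_10 < t_14 < t_5 < t_1 < t_15 < t_3 < t_12 < t_4 < t_11 < t_9

The consecutive links are each given: t_2 < t_7; t_7 < t_10; t_10 < t_14; t_14 < t_5; t_5 < t_1; t_1 < t_15; t_15 < t_3; t_3 < t_12; t_12 < t_4; t_4 < t_11; t_11 < t_9.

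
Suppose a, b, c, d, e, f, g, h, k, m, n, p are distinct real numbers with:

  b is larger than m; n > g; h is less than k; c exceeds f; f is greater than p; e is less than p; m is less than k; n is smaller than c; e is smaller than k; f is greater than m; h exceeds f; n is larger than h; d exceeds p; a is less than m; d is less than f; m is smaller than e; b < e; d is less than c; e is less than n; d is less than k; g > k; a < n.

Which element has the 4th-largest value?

Piecing the relations together gives one ordering: a < m < b < e < p < d < f < h < k < g < n < c.
Counting 4 from the largest end gives k.

k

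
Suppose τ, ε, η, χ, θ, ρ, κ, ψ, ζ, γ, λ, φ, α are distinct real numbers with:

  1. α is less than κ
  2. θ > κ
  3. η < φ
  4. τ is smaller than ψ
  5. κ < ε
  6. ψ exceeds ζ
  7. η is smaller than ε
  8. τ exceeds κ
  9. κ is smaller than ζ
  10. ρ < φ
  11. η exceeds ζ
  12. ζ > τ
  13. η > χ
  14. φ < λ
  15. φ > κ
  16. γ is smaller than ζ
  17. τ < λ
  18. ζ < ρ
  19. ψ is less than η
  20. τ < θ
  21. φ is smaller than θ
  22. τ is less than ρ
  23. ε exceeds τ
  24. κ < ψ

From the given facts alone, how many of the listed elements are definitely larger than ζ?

7

The elements the relations force above ζ are ψ, ρ, η, φ, θ, ε, λ — no chain reaches any other.
That is 7.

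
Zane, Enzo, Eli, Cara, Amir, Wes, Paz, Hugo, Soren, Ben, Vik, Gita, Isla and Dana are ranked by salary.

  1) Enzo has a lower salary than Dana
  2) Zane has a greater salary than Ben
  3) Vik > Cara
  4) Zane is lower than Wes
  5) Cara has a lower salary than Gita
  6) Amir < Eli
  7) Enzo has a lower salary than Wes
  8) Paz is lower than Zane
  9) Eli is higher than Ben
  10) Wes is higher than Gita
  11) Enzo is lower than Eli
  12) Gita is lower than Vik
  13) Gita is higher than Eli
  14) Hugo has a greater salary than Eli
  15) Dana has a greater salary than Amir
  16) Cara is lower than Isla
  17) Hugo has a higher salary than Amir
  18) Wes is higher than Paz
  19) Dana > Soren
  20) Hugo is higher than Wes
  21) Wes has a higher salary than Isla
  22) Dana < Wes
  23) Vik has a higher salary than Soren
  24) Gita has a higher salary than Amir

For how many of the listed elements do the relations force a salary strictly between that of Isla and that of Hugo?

1

Chaining upward from Isla reaches: Wes.
Chaining downward from Hugo reaches: Cara, Paz, Amir, Ben, Enzo, Soren, Zane, Dana, Eli, Gita, Wes.
Strictly between Isla and Hugo are those in both lists: Wes — 1 element.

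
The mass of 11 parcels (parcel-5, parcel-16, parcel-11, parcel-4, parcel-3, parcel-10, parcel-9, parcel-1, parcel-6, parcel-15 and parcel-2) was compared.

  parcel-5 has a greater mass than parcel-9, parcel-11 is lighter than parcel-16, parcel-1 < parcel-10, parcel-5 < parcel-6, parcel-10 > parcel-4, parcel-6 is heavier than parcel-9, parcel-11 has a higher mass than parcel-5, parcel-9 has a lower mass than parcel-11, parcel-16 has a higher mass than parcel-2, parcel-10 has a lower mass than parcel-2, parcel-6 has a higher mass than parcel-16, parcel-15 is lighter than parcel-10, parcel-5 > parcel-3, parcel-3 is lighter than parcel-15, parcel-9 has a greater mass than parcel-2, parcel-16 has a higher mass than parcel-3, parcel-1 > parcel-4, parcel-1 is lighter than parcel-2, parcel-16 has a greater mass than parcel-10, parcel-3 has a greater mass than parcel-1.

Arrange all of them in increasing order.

parcel-4 < parcel-1 < parcel-3 < parcel-15 < parcel-10 < parcel-2 < parcel-9 < parcel-5 < parcel-11 < parcel-16 < parcel-6

Nothing is placed below parcel-4, so it is least; from there parcel-4 < parcel-1; parcel-1 < parcel-3; parcel-3 < parcel-15; parcel-15 < parcel-10; parcel-10 < parcel-2; parcel-2 < parcel-9; parcel-9 < parcel-5; parcel-5 < parcel-11; parcel-11 < parcel-16; parcel-16 < parcel-6, each given directly.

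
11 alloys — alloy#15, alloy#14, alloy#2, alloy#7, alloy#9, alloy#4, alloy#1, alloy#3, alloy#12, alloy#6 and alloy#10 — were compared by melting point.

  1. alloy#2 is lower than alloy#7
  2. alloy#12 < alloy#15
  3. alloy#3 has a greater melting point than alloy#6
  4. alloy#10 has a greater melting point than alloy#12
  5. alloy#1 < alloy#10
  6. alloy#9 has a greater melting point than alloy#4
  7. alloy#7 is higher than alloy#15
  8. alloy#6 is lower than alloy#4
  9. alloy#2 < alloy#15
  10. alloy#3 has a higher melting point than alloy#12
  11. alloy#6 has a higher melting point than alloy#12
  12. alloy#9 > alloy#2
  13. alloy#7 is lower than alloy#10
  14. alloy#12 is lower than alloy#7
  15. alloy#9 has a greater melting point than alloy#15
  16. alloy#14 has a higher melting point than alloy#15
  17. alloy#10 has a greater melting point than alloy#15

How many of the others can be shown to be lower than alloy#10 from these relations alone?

Directly below alloy#10: alloy#12, alloy#15, alloy#7, alloy#1.
One step further: alloy#2 (5 so far).
No other element is forced below alloy#10 by the given relations, so the count is 5.

5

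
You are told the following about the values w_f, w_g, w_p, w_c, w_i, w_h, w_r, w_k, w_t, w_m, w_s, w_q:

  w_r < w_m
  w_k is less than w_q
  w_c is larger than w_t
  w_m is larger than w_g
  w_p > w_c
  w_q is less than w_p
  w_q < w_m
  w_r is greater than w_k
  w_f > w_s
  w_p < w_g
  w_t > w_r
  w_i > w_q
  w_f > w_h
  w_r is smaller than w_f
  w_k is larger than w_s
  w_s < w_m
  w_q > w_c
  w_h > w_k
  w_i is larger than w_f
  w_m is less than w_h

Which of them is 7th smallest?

Piecing the relations together gives one ordering: w_s < w_k < w_r < w_t < w_c < w_q < w_p < w_g < w_m < w_h < w_f < w_i.
Counting 7 from the smallest end gives w_p.

w_p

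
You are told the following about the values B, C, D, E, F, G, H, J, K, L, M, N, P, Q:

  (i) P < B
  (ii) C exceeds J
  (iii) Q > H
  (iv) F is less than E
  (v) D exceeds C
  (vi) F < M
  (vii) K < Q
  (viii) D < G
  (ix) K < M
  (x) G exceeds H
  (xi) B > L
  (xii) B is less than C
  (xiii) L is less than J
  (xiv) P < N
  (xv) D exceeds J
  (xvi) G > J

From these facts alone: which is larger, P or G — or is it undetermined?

P < B and B < C give P < C.
With C < D: P < B < C < D.
With D < G: P < B < C < D < G.
So G is larger.

G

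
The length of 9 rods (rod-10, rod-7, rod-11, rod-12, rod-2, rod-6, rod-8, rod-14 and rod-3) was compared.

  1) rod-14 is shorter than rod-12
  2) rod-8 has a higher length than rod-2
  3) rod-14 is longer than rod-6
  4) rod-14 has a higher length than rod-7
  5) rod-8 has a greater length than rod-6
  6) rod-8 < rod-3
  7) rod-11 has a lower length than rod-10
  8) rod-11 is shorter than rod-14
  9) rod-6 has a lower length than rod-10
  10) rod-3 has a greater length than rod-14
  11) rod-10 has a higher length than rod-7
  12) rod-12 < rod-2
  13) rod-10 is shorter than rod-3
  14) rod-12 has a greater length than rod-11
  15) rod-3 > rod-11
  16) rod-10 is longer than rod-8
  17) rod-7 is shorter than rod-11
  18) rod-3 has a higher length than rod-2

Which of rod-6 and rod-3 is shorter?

Following the relations from rod-6: rod-6 < rod-14 < rod-12 < rod-2 < rod-8 < rod-10 < rod-3.
So rod-6 < rod-3; rod-6 is the shorter of the two.

rod-6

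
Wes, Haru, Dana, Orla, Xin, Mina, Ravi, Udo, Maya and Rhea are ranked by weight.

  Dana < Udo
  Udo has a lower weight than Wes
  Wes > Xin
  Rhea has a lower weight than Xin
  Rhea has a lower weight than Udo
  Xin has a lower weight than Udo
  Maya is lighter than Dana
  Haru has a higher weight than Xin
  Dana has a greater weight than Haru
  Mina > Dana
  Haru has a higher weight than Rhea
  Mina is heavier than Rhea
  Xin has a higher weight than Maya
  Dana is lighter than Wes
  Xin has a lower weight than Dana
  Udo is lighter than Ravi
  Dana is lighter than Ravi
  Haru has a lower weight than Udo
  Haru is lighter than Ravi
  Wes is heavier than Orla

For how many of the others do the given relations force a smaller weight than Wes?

Directly below Wes: Xin, Orla, Dana, Udo.
One step further: Rhea, Maya, Haru (7 so far).
Nothing else is reachable below Wes; 7 in all.

7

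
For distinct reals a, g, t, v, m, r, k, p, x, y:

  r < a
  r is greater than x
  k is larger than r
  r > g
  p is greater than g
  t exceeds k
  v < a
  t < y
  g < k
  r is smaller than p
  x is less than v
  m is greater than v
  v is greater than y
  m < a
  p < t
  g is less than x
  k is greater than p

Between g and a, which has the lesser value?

g

The relevant relations are g < x; x < r; r < p; p < k; k < t; t < y; y < v; v < m; m < a.
Together: g < x < r < p < k < t < y < v < m < a.
So g < a; g is the smaller of the two.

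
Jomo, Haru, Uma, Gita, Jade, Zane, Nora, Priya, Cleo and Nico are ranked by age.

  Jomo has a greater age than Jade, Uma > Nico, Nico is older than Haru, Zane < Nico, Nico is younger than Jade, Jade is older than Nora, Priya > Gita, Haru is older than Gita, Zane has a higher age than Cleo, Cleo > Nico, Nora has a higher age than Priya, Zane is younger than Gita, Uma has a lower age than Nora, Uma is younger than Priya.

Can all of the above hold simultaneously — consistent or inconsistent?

Chaining the given relations yields Cleo < Zane < Gita < Haru < Nico, so Cleo < Nico. But one relation states Nico < Cleo. These cannot both hold.

inconsistent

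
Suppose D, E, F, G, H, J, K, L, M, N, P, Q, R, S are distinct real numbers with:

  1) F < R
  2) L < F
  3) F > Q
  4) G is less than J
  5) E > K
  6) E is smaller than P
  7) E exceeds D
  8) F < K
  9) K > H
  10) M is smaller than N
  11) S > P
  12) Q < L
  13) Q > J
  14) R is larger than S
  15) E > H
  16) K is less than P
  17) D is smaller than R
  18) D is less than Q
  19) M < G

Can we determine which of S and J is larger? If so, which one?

Following the relations from J: J < Q < L < F < K < E < P < S.
So S is larger.

S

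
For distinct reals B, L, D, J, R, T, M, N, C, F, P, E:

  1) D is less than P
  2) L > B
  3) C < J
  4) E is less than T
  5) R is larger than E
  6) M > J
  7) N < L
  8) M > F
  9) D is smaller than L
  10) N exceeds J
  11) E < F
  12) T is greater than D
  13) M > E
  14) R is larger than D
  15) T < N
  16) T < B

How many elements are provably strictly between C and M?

1

Chaining upward from C reaches: J, N, L.
Chaining downward from M reaches: E, F, J.
Strictly between C and M are those in both lists: J — 1 element.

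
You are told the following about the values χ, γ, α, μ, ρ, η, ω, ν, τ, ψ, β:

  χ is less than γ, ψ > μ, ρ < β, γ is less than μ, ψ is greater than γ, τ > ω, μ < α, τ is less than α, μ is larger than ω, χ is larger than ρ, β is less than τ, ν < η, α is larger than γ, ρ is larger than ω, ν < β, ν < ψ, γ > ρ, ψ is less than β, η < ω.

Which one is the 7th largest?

Chaining the given pairs: ν < η < ω < ρ < χ < γ < μ < ψ < β < τ < α.
The 7th largest is χ.

χ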